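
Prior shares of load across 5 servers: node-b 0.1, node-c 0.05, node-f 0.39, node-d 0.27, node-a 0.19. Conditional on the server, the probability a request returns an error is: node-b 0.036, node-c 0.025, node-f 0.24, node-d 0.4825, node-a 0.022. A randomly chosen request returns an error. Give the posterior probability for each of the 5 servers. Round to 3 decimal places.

By Bayes' rule, posterior ∝ prior × likelihood:
  node-b: 0.1 × 0.036 = 0.0036
  node-c: 0.05 × 0.025 = 0.00125
  node-f: 0.39 × 0.24 = 0.0936
  node-d: 0.27 × 0.4825 = 0.130275
  node-a: 0.19 × 0.022 = 0.00418
Normalizing constant = 0.232905.
P(node-b | error) = 0.0036/0.232905 ≈ 0.015
P(node-c | error) = 0.00125/0.232905 ≈ 0.005
P(node-f | error) = 0.0936/0.232905 ≈ 0.402
P(node-d | error) = 0.130275/0.232905 ≈ 0.559
P(node-a | error) = 0.00418/0.232905 ≈ 0.018

node-b 0.015, node-c 0.005, node-f 0.402, node-d 0.559, node-a 0.018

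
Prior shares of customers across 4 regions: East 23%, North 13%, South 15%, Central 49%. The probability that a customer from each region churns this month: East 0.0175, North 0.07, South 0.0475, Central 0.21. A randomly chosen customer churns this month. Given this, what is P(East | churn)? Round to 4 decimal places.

0.0327

Compute prior × likelihood for every hypothesis:
  East: 0.23 × 0.0175 = 0.004025
  North: 0.13 × 0.07 = 0.0091
  South: 0.15 × 0.0475 = 0.007125
  Central: 0.49 × 0.21 = 0.1029
Total = 0.12315.
P(East | evidence) = 0.004025 / 0.12315 ≈ 0.0327.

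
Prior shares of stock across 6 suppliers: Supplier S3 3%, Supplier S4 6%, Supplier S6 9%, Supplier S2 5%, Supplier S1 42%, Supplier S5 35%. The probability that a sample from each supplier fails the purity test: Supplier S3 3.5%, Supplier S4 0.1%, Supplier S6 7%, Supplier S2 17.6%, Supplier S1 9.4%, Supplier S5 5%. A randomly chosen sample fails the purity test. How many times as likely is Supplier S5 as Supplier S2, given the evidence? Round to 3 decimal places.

1.989

Unnormalized posteriors (prior × likelihood):
  Supplier S3: 0.03 × 0.035 = 0.00105
  Supplier S4: 0.06 × 0.001 = 0.00006
  Supplier S6: 0.09 × 0.07 = 0.0063
  Supplier S2: 0.05 × 0.176 = 0.0088
  Supplier S1: 0.42 × 0.094 = 0.03948
  Supplier S5: 0.35 × 0.05 = 0.0175
Total = 0.07319.
The ratio is 0.0175 / 0.0088 (the normalizer cancels) = 1.989.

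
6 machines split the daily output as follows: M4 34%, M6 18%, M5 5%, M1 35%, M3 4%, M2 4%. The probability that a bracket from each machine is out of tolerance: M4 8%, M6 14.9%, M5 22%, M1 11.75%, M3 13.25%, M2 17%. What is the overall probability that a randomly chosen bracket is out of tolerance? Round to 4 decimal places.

Prior × likelihood for each hypothesis:
  M4: 0.34 × 0.08 = 0.0272
  M6: 0.18 × 0.149 = 0.02682
  M5: 0.05 × 0.22 = 0.011
  M1: 0.35 × 0.1175 = 0.041125
  M3: 0.04 × 0.1325 = 0.0053
  M2: 0.04 × 0.17 = 0.0068
P(oversize) = 0.0272 + 0.02682 + 0.011 + 0.041125 + 0.0053 + 0.0068 = 0.118245 → 0.1182.

0.1182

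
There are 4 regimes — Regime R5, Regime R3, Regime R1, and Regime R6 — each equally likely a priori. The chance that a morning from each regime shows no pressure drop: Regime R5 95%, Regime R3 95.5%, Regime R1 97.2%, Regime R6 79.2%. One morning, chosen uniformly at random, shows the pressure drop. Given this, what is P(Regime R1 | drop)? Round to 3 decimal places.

Taking complements, P(drop | each) = Regime R5 0.05, Regime R3 0.045, Regime R1 0.028, Regime R6 0.208.
Since the prior is uniform, the posterior is proportional to the likelihood:
  Regime R5: 0.05
  Regime R3: 0.045
  Regime R1: 0.028
  Regime R6: 0.208
Total = 0.331.
P(Regime R1 | evidence) = 0.028 / 0.331 ≈ 0.085.

0.085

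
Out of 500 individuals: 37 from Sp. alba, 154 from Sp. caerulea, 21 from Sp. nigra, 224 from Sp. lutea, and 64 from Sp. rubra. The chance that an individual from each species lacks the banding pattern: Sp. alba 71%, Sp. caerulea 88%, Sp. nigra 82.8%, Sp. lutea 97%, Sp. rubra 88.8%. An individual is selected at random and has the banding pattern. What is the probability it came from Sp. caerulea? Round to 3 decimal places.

0.396

Taking complements, P(banded | each) = Sp. alba 0.29, Sp. caerulea 0.12, Sp. nigra 0.172, Sp. lutea 0.03, Sp. rubra 0.112.
By Bayes' rule, posterior ∝ prior × likelihood:
  Sp. alba: 0.074 × 0.29 = 0.02146
  Sp. caerulea: 0.308 × 0.12 = 0.03696
  Sp. nigra: 0.042 × 0.172 = 0.007224
  Sp. lutea: 0.448 × 0.03 = 0.01344
  Sp. rubra: 0.128 × 0.112 = 0.014336
Normalizing constant = 0.09342.
P(Sp. caerulea | evidence) = 0.03696 / 0.09342 ≈ 0.396.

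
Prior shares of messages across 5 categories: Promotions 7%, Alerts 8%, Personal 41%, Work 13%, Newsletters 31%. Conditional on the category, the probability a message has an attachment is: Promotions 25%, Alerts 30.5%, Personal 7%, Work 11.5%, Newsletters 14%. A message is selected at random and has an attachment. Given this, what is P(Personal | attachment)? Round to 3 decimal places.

Prior × likelihood for each hypothesis:
  Promotions: 0.07 × 0.25 = 0.0175
  Alerts: 0.08 × 0.305 = 0.0244
  Personal: 0.41 × 0.07 = 0.0287
  Work: 0.13 × 0.115 = 0.01495
  Newsletters: 0.31 × 0.14 = 0.0434
Normalizing constant = 0.12895.
P(Personal | evidence) = 0.0287 / 0.12895 ≈ 0.223.

0.223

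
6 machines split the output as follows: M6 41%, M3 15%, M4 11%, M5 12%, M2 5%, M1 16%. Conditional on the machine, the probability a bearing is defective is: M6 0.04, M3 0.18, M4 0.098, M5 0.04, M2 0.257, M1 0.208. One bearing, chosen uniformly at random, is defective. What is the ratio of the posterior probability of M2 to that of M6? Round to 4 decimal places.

By Bayes' rule, posterior ∝ prior × likelihood:
  M6: 0.41 × 0.04 = 0.0164
  M3: 0.15 × 0.18 = 0.027
  M4: 0.11 × 0.098 = 0.01078
  M5: 0.12 × 0.04 = 0.0048
  M2: 0.05 × 0.257 = 0.01285
  M1: 0.16 × 0.208 = 0.03328
Total = 0.10511.
The ratio is 0.01285 / 0.0164 (the normalizer cancels) = 0.7835.

0.7835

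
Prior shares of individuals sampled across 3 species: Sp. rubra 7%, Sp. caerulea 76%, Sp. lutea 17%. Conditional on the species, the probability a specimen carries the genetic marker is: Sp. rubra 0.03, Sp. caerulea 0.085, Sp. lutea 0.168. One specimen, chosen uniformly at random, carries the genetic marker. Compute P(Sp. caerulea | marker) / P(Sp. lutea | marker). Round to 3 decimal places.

2.262

By Bayes' rule, posterior ∝ prior × likelihood:
  Sp. rubra: 0.07 × 0.03 = 0.0021
  Sp. caerulea: 0.76 × 0.085 = 0.0646
  Sp. lutea: 0.17 × 0.168 = 0.02856
Sum = 0.09526.
The ratio is 0.0646 / 0.02856 (the normalizer cancels) = 2.262.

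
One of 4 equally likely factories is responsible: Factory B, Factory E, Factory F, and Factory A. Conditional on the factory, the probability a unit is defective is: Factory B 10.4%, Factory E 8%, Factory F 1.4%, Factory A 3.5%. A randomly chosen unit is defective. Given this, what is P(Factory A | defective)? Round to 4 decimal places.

0.1502

Since the prior is uniform, the posterior is proportional to the likelihood:
  Factory B: 0.104
  Factory E: 0.08
  Factory F: 0.014
  Factory A: 0.035
Total = 0.233.
P(Factory A | evidence) = 0.035 / 0.233 ≈ 0.1502.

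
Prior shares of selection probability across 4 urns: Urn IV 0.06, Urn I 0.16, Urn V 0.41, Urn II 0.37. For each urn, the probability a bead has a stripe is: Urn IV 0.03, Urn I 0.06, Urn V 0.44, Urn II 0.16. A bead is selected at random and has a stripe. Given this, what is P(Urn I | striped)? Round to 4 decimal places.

0.0382

Unnormalized posteriors (prior × likelihood):
  Urn IV: 0.06 × 0.03 = 0.0018
  Urn I: 0.16 × 0.06 = 0.0096
  Urn V: 0.41 × 0.44 = 0.1804
  Urn II: 0.37 × 0.16 = 0.0592
Sum = 0.251.
P(Urn I | evidence) = 0.0096 / 0.251 ≈ 0.0382.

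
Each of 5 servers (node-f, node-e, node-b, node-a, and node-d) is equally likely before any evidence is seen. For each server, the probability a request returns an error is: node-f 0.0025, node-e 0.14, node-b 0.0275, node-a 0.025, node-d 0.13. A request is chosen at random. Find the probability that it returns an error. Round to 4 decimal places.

0.0650

With a uniform prior (1/5 each), posterior ∝ likelihood:
  node-f: 0.0025
  node-e: 0.14
  node-b: 0.0275
  node-a: 0.025
  node-d: 0.13
P(error) = (1/5) × (0.0025 + 0.14 + 0.0275 + 0.025 + 0.13) = 0.325/5 ≈ 0.0650.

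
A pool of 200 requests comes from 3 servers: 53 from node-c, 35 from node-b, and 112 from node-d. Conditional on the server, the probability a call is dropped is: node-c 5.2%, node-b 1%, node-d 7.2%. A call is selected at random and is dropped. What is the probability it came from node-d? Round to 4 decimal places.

0.7219

By Bayes' rule, posterior ∝ prior × likelihood:
  node-c: 0.265 × 0.052 = 0.01378
  node-b: 0.175 × 0.01 = 0.00175
  node-d: 0.56 × 0.072 = 0.04032
Total = 0.05585.
P(node-d | evidence) = 0.04032 / 0.05585 ≈ 0.7219.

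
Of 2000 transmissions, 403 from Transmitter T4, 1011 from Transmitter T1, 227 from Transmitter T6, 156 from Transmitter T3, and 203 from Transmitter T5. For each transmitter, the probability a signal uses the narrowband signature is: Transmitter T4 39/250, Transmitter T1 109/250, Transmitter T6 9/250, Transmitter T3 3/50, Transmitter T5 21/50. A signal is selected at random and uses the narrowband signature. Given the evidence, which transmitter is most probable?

Transmitter T1

Compute prior × likelihood for every hypothesis:
  Transmitter T4: 0.2015 × 0.156 = 0.031434
  Transmitter T1: 0.5055 × 0.436 = 0.220398
  Transmitter T6: 0.1135 × 0.036 = 0.004086
  Transmitter T3: 0.078 × 0.06 = 0.00468
  Transmitter T5: 0.1015 × 0.42 = 0.04263
Sum = 0.303228.
Largest term belongs to Transmitter T1, so Transmitter T1 is most probable.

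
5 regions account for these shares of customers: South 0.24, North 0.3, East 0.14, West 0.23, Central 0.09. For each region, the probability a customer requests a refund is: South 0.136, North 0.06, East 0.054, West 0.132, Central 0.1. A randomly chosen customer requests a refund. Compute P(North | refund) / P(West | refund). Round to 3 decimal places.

Prior × likelihood for each hypothesis:
  South: 0.24 × 0.136 = 0.03264
  North: 0.3 × 0.06 = 0.018
  East: 0.14 × 0.054 = 0.00756
  West: 0.23 × 0.132 = 0.03036
  Central: 0.09 × 0.1 = 0.009
Normalizing constant = 0.09756.
The ratio is 0.018 / 0.03036 (the normalizer cancels) = 0.593.

0.593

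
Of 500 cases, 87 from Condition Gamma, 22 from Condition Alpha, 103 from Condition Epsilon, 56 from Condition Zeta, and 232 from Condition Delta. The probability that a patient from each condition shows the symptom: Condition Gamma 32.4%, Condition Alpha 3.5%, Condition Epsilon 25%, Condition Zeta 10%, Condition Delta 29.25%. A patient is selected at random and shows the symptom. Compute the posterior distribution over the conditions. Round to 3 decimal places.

Condition Gamma 0.220, Condition Alpha 0.006, Condition Epsilon 0.201, Condition Zeta 0.044, Condition Delta 0.529

Compute prior × likelihood for every hypothesis:
  Condition Gamma: 0.174 × 0.324 = 0.056376
  Condition Alpha: 0.044 × 0.035 = 0.00154
  Condition Epsilon: 0.206 × 0.25 = 0.0515
  Condition Zeta: 0.112 × 0.1 = 0.0112
  Condition Delta: 0.464 × 0.2925 = 0.13572
Total = 0.256336.
P(Condition Gamma | symptomatic) = 0.056376/0.256336 ≈ 0.220
P(Condition Alpha | symptomatic) = 0.00154/0.256336 ≈ 0.006
P(Condition Epsilon | symptomatic) = 0.0515/0.256336 ≈ 0.201
P(Condition Zeta | symptomatic) = 0.0112/0.256336 ≈ 0.044
P(Condition Delta | symptomatic) = 0.13572/0.256336 ≈ 0.529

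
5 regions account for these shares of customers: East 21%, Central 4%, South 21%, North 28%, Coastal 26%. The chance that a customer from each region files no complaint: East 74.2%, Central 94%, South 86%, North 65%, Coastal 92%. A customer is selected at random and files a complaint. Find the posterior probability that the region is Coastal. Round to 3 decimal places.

0.102

Taking complements, P(complaint | each) = East 0.258, Central 0.06, South 0.14, North 0.35, Coastal 0.08.
Unnormalized posteriors (prior × likelihood):
  East: 0.21 × 0.258 = 0.05418
  Central: 0.04 × 0.06 = 0.0024
  South: 0.21 × 0.14 = 0.0294
  North: 0.28 × 0.35 = 0.098
  Coastal: 0.26 × 0.08 = 0.0208
Total = 0.20478.
P(Coastal | evidence) = 0.0208 / 0.20478 ≈ 0.102.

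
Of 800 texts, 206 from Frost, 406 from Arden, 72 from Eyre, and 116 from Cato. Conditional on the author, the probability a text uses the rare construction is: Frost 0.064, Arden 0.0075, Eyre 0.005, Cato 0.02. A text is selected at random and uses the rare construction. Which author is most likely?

Frost

Compute prior × likelihood for every hypothesis:
  Frost: 0.2575 × 0.064 = 0.01648
  Arden: 0.5075 × 0.0075 = 0.00380625
  Eyre: 0.09 × 0.005 = 0.00045
  Cato: 0.145 × 0.02 = 0.0029
Sum = 0.02363625.
Largest term belongs to Frost, so Frost is most probable.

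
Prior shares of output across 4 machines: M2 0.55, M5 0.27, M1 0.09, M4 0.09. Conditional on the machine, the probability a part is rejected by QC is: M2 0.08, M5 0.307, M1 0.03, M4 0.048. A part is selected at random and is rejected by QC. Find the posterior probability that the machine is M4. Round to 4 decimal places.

By Bayes' rule, posterior ∝ prior × likelihood:
  M2: 0.55 × 0.08 = 0.044
  M5: 0.27 × 0.307 = 0.08289
  M1: 0.09 × 0.03 = 0.0027
  M4: 0.09 × 0.048 = 0.00432
Total = 0.13391.
P(M4 | evidence) = 0.00432 / 0.13391 ≈ 0.0323.

0.0323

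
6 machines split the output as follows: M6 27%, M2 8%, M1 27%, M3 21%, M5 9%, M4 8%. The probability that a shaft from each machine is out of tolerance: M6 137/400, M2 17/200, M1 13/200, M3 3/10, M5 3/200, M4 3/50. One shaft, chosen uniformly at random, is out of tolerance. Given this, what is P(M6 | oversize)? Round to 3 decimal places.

0.497

Unnormalized posteriors (prior × likelihood):
  M6: 0.27 × 0.3425 = 0.092475
  M2: 0.08 × 0.085 = 0.0068
  M1: 0.27 × 0.065 = 0.01755
  M3: 0.21 × 0.3 = 0.063
  M5: 0.09 × 0.015 = 0.00135
  M4: 0.08 × 0.06 = 0.0048
Sum = 0.185975.
P(M6 | evidence) = 0.092475 / 0.185975 ≈ 0.497.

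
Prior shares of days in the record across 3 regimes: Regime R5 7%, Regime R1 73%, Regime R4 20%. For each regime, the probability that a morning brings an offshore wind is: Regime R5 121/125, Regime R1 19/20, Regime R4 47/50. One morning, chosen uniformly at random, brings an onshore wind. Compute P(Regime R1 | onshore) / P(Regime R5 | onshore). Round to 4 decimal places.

16.2946

Taking complements, P(onshore | each) = Regime R5 0.032, Regime R1 0.05, Regime R4 0.06.
By Bayes' rule, posterior ∝ prior × likelihood:
  Regime R5: 0.07 × 0.032 = 0.00224
  Regime R1: 0.73 × 0.05 = 0.0365
  Regime R4: 0.2 × 0.06 = 0.012
Sum = 0.05074.
The ratio is 0.0365 / 0.00224 (the normalizer cancels) = 16.2946.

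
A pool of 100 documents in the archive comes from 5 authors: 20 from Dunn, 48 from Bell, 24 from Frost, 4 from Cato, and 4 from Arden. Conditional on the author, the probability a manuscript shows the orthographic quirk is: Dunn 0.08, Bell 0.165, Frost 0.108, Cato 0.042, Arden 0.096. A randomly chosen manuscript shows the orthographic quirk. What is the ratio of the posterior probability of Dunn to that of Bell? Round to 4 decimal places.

0.2020

Unnormalized posteriors (prior × likelihood):
  Dunn: 0.2 × 0.08 = 0.016
  Bell: 0.48 × 0.165 = 0.0792
  Frost: 0.24 × 0.108 = 0.02592
  Cato: 0.04 × 0.042 = 0.00168
  Arden: 0.04 × 0.096 = 0.00384
Normalizing constant = 0.12664.
The ratio is 0.016 / 0.0792 (the normalizer cancels) = 0.2020.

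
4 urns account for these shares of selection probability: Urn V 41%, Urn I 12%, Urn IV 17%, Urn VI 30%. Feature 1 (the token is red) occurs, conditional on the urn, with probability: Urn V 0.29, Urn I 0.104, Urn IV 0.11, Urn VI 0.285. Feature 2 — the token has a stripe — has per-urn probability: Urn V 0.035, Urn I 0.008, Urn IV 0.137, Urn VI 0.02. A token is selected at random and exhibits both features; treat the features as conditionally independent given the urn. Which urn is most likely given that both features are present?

Unnormalized posteriors (prior × likelihood):
  Urn V: 0.41 × 0.29 × 0.035 = 0.0041615
  Urn I: 0.12 × 0.104 × 0.008 = 0.00009984
  Urn IV: 0.17 × 0.11 × 0.137 = 0.0025619
  Urn VI: 0.3 × 0.285 × 0.02 = 0.00171
Normalizing constant = 0.00853324.
Largest term belongs to Urn V, so Urn V is most probable.

Urn V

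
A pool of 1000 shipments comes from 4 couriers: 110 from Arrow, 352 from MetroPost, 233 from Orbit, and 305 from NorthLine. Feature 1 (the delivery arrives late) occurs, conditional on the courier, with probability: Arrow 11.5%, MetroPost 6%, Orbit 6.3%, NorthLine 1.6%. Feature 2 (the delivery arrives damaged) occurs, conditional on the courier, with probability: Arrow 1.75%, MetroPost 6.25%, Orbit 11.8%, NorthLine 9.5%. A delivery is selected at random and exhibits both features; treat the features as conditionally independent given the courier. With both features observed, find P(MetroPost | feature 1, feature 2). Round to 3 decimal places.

0.353

Compute prior × likelihood for every hypothesis:
  Arrow: 0.11 × 0.115 × 0.0175 = 0.000221375
  MetroPost: 0.352 × 0.06 × 0.0625 = 0.00132
  Orbit: 0.233 × 0.063 × 0.118 = 0.001732122
  NorthLine: 0.305 × 0.016 × 0.095 = 0.0004636
Total = 0.003737097.
P(MetroPost | evidence) = 0.00132 / 0.003737097 ≈ 0.353.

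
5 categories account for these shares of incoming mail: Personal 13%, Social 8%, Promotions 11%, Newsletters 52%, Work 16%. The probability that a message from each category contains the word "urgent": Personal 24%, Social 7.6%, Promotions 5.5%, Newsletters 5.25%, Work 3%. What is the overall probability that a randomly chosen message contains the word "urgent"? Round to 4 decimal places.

0.0754

Unnormalized posteriors (prior × likelihood):
  Personal: 0.13 × 0.24 = 0.0312
  Social: 0.08 × 0.076 = 0.00608
  Promotions: 0.11 × 0.055 = 0.00605
  Newsletters: 0.52 × 0.0525 = 0.0273
  Work: 0.16 × 0.03 = 0.0048
P(urgent-flag) = 0.0312 + 0.00608 + 0.00605 + 0.0273 + 0.0048 = 0.07543 → 0.0754.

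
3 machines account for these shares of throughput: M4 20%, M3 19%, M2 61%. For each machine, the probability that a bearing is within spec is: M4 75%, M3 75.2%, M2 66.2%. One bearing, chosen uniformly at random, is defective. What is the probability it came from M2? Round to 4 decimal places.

0.6798

Taking complements, P(defective | each) = M4 0.25, M3 0.248, M2 0.338.
Unnormalized posteriors (prior × likelihood):
  M4: 0.2 × 0.25 = 0.05
  M3: 0.19 × 0.248 = 0.04712
  M2: 0.61 × 0.338 = 0.20618
Sum = 0.3033.
P(M2 | evidence) = 0.20618 / 0.3033 ≈ 0.6798.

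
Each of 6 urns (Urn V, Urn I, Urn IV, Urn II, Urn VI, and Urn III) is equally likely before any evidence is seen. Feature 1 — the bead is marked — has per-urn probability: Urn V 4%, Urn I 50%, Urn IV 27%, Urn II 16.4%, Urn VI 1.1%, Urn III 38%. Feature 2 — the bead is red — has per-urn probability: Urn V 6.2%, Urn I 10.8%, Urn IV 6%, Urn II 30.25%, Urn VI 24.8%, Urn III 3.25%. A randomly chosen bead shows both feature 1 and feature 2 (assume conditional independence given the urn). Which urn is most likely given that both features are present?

Urn I

With a uniform prior (1/6 each), posterior ∝ likelihood:
  Urn V: 0.04 × 0.062 = 0.00248
  Urn I: 0.5 × 0.108 = 0.054
  Urn IV: 0.27 × 0.06 = 0.0162
  Urn II: 0.164 × 0.3025 = 0.04961
  Urn VI: 0.011 × 0.248 = 0.002728
  Urn III: 0.38 × 0.0325 = 0.01235
Normalizing constant = 0.137368.
Largest term belongs to Urn I, so Urn I is most probable.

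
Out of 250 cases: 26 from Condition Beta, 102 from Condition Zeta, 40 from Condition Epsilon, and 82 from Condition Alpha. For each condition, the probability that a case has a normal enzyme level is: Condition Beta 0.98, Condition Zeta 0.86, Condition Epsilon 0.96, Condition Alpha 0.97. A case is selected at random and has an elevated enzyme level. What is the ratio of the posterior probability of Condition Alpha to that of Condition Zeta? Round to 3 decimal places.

Taking complements, P(elevated | each) = Condition Beta 0.02, Condition Zeta 0.14, Condition Epsilon 0.04, Condition Alpha 0.03.
By Bayes' rule, posterior ∝ prior × likelihood:
  Condition Beta: 0.104 × 0.02 = 0.00208
  Condition Zeta: 0.408 × 0.14 = 0.05712
  Condition Epsilon: 0.16 × 0.04 = 0.0064
  Condition Alpha: 0.328 × 0.03 = 0.00984
Normalizing constant = 0.07544.
The ratio is 0.00984 / 0.05712 (the normalizer cancels) = 0.172.

0.172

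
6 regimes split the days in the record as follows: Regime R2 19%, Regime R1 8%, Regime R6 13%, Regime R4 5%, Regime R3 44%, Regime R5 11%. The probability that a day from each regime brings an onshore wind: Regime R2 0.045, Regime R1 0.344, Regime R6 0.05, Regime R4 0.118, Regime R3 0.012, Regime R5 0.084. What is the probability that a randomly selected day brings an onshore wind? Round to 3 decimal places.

By Bayes' rule, posterior ∝ prior × likelihood:
  Regime R2: 0.19 × 0.045 = 0.00855
  Regime R1: 0.08 × 0.344 = 0.02752
  Regime R6: 0.13 × 0.05 = 0.0065
  Regime R4: 0.05 × 0.118 = 0.0059
  Regime R3: 0.44 × 0.012 = 0.00528
  Regime R5: 0.11 × 0.084 = 0.00924
P(onshore) = 0.00855 + 0.02752 + 0.0065 + 0.0059 + 0.00528 + 0.00924 = 0.06299 → 0.063.

0.063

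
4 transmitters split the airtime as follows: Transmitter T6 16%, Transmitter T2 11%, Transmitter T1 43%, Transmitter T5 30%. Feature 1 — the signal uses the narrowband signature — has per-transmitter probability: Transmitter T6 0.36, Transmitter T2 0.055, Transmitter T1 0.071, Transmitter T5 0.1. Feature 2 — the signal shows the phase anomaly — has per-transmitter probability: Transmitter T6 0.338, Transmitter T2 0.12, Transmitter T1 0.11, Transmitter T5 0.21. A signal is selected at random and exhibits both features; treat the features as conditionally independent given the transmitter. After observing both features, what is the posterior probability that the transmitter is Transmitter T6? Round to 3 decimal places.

Unnormalized posteriors (prior × likelihood):
  Transmitter T6: 0.16 × 0.36 × 0.338 = 0.0194688
  Transmitter T2: 0.11 × 0.055 × 0.12 = 0.000726
  Transmitter T1: 0.43 × 0.071 × 0.11 = 0.0033583
  Transmitter T5: 0.3 × 0.1 × 0.21 = 0.0063
Sum = 0.0298531.
P(Transmitter T6 | evidence) = 0.0194688 / 0.0298531 ≈ 0.652.

0.652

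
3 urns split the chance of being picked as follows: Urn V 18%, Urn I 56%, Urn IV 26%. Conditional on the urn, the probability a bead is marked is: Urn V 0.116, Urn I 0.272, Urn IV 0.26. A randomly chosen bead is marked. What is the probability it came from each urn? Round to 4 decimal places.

Urn V 0.0867, Urn I 0.6326, Urn IV 0.2807

Compute prior × likelihood for every hypothesis:
  Urn V: 0.18 × 0.116 = 0.02088
  Urn I: 0.56 × 0.272 = 0.15232
  Urn IV: 0.26 × 0.26 = 0.0676
Normalizing constant = 0.2408.
P(Urn V | marked) = 0.02088/0.2408 ≈ 0.0867
P(Urn I | marked) = 0.15232/0.2408 ≈ 0.6326
P(Urn IV | marked) = 0.0676/0.2408 ≈ 0.2807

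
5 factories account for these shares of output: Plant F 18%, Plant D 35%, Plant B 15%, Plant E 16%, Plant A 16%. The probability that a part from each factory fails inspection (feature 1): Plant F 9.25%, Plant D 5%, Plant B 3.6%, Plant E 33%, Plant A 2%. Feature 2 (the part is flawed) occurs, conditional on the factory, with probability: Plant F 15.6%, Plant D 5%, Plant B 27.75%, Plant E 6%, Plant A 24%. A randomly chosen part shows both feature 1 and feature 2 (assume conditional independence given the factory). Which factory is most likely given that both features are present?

Plant E

By Bayes' rule, posterior ∝ prior × likelihood:
  Plant F: 0.18 × 0.0925 × 0.156 = 0.0025974
  Plant D: 0.35 × 0.05 × 0.05 = 0.000875
  Plant B: 0.15 × 0.036 × 0.2775 = 0.0014985
  Plant E: 0.16 × 0.33 × 0.06 = 0.003168
  Plant A: 0.16 × 0.02 × 0.24 = 0.000768
Normalizing constant = 0.0089069.
Largest term belongs to Plant E, so Plant E is most probable.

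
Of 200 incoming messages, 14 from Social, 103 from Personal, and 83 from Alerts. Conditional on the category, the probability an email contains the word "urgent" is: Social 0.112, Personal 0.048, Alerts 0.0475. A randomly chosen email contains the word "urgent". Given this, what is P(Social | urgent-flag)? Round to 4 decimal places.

0.1500

Unnormalized posteriors (prior × likelihood):
  Social: 0.07 × 0.112 = 0.00784
  Personal: 0.515 × 0.048 = 0.02472
  Alerts: 0.415 × 0.0475 = 0.0197125
Sum = 0.0522725.
P(Social | evidence) = 0.00784 / 0.0522725 ≈ 0.1500.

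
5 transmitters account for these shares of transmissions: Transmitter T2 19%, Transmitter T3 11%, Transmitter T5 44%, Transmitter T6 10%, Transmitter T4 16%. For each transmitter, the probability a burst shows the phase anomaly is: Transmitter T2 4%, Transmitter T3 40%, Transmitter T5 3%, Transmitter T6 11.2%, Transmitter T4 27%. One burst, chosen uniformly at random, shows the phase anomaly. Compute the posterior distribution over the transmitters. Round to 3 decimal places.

Compute prior × likelihood for every hypothesis:
  Transmitter T2: 0.19 × 0.04 = 0.0076
  Transmitter T3: 0.11 × 0.4 = 0.044
  Transmitter T5: 0.44 × 0.03 = 0.0132
  Transmitter T6: 0.1 × 0.112 = 0.0112
  Transmitter T4: 0.16 × 0.27 = 0.0432
Total = 0.1192.
P(Transmitter T2 | anomaly) = 0.0076/0.1192 ≈ 0.064
P(Transmitter T3 | anomaly) = 0.044/0.1192 ≈ 0.369
P(Transmitter T5 | anomaly) = 0.0132/0.1192 ≈ 0.111
P(Transmitter T6 | anomaly) = 0.0112/0.1192 ≈ 0.094
P(Transmitter T4 | anomaly) = 0.0432/0.1192 ≈ 0.362

Transmitter T2 0.064, Transmitter T3 0.369, Transmitter T5 0.111, Transmitter T6 0.094, Transmitter T4 0.362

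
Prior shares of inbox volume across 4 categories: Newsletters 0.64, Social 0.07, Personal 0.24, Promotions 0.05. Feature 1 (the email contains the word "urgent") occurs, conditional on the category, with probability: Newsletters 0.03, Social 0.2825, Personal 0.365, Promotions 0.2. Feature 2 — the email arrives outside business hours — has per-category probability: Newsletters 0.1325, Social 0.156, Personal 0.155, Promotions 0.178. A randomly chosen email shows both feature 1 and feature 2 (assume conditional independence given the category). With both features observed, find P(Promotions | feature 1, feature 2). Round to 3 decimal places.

0.085

Unnormalized posteriors (prior × likelihood):
  Newsletters: 0.64 × 0.03 × 0.1325 = 0.002544
  Social: 0.07 × 0.2825 × 0.156 = 0.0030849
  Personal: 0.24 × 0.365 × 0.155 = 0.013578
  Promotions: 0.05 × 0.2 × 0.178 = 0.00178
Total = 0.0209869.
P(Promotions | evidence) = 0.00178 / 0.0209869 ≈ 0.085.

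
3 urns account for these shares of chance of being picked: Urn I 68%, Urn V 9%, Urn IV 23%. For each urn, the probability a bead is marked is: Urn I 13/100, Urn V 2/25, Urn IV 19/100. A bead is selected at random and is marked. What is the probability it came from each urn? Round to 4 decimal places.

Urn I 0.6346, Urn V 0.0517, Urn IV 0.3137

Compute prior × likelihood for every hypothesis:
  Urn I: 0.68 × 0.13 = 0.0884
  Urn V: 0.09 × 0.08 = 0.0072
  Urn IV: 0.23 × 0.19 = 0.0437
Total = 0.1393.
P(Urn I | marked) = 0.0884/0.1393 ≈ 0.6346
P(Urn V | marked) = 0.0072/0.1393 ≈ 0.0517
P(Urn IV | marked) = 0.0437/0.1393 ≈ 0.3137
(Check: 0.6346+0.0517+0.3137 = 1.0000.)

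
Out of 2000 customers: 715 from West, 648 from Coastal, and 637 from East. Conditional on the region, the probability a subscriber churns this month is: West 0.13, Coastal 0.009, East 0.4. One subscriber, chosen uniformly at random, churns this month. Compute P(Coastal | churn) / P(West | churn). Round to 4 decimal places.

0.0627

By Bayes' rule, posterior ∝ prior × likelihood:
  West: 0.3575 × 0.13 = 0.046475
  Coastal: 0.324 × 0.009 = 0.002916
  East: 0.3185 × 0.4 = 0.1274
Total = 0.176791.
The ratio is 0.002916 / 0.046475 (the normalizer cancels) = 0.0627.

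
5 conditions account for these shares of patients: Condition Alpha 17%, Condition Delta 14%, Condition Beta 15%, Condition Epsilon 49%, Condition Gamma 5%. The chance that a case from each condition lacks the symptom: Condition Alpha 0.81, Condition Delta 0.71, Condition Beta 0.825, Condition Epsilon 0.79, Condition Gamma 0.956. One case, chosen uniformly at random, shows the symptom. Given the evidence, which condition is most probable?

Taking complements, P(symptomatic | each) = Condition Alpha 0.19, Condition Delta 0.29, Condition Beta 0.175, Condition Epsilon 0.21, Condition Gamma 0.044.
By Bayes' rule, posterior ∝ prior × likelihood:
  Condition Alpha: 0.17 × 0.19 = 0.0323
  Condition Delta: 0.14 × 0.29 = 0.0406
  Condition Beta: 0.15 × 0.175 = 0.02625
  Condition Epsilon: 0.49 × 0.21 = 0.1029
  Condition Gamma: 0.05 × 0.044 = 0.0022
Sum = 0.20425.
Largest term belongs to Condition Epsilon, so Condition Epsilon is most probable.

Condition Epsilon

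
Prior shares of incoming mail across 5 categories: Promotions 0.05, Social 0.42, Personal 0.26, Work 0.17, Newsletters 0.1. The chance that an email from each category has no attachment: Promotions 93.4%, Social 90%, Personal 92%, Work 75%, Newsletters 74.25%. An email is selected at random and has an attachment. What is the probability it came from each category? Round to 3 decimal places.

Taking complements, P(attachment | each) = Promotions 0.066, Social 0.1, Personal 0.08, Work 0.25, Newsletters 0.2575.
Prior × likelihood for each hypothesis:
  Promotions: 0.05 × 0.066 = 0.0033
  Social: 0.42 × 0.1 = 0.042
  Personal: 0.26 × 0.08 = 0.0208
  Work: 0.17 × 0.25 = 0.0425
  Newsletters: 0.1 × 0.2575 = 0.02575
Total = 0.13435.
P(Promotions | attachment) = 0.0033/0.13435 ≈ 0.025
P(Social | attachment) = 0.042/0.13435 ≈ 0.313
P(Personal | attachment) = 0.0208/0.13435 ≈ 0.155
P(Work | attachment) = 0.0425/0.13435 ≈ 0.316
P(Newsletters | attachment) = 0.02575/0.13435 ≈ 0.192

Promotions 0.025, Social 0.313, Personal 0.155, Work 0.316, Newsletters 0.192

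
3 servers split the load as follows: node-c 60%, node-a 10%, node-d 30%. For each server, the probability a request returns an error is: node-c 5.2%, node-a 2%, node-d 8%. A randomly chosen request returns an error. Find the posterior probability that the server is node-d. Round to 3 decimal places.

By Bayes' rule, posterior ∝ prior × likelihood:
  node-c: 0.6 × 0.052 = 0.0312
  node-a: 0.1 × 0.02 = 0.002
  node-d: 0.3 × 0.08 = 0.024
Sum = 0.0572.
P(node-d | evidence) = 0.024 / 0.0572 ≈ 0.420.

0.420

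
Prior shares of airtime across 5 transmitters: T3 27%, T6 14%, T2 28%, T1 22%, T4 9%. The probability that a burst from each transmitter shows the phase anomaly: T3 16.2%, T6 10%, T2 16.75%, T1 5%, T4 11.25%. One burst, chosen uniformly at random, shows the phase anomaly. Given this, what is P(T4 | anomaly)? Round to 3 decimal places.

0.081

Compute prior × likelihood for every hypothesis:
  T3: 0.27 × 0.162 = 0.04374
  T6: 0.14 × 0.1 = 0.014
  T2: 0.28 × 0.1675 = 0.0469
  T1: 0.22 × 0.05 = 0.011
  T4: 0.09 × 0.1125 = 0.010125
Normalizing constant = 0.125765.
P(T4 | evidence) = 0.010125 / 0.125765 ≈ 0.081.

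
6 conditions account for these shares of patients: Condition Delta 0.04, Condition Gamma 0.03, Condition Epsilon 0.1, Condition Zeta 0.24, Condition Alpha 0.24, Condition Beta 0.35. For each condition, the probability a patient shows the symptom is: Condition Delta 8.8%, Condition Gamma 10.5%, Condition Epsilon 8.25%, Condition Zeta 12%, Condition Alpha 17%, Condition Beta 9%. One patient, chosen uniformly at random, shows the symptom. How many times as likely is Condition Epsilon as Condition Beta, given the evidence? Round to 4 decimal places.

0.2619

By Bayes' rule, posterior ∝ prior × likelihood:
  Condition Delta: 0.04 × 0.088 = 0.00352
  Condition Gamma: 0.03 × 0.105 = 0.00315
  Condition Epsilon: 0.1 × 0.0825 = 0.00825
  Condition Zeta: 0.24 × 0.12 = 0.0288
  Condition Alpha: 0.24 × 0.17 = 0.0408
  Condition Beta: 0.35 × 0.09 = 0.0315
Normalizing constant = 0.11602.
The ratio is 0.00825 / 0.0315 (the normalizer cancels) = 0.2619.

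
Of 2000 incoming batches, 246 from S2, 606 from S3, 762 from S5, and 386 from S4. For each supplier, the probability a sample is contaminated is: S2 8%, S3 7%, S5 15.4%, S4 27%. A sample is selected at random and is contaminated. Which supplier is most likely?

Compute prior × likelihood for every hypothesis:
  S2: 0.123 × 0.08 = 0.00984
  S3: 0.303 × 0.07 = 0.02121
  S5: 0.381 × 0.154 = 0.058674
  S4: 0.193 × 0.27 = 0.05211
Total = 0.141834.
Largest term belongs to S5, so S5 is most probable.

S5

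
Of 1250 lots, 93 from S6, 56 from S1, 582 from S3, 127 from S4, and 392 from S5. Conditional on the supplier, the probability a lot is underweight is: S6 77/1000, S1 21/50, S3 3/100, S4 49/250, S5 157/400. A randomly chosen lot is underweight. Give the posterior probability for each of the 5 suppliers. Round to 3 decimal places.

S6 0.032, S1 0.104, S3 0.077, S4 0.110, S5 0.678

By Bayes' rule, posterior ∝ prior × likelihood:
  S6: 0.0744 × 0.077 = 0.0057288
  S1: 0.0448 × 0.42 = 0.018816
  S3: 0.4656 × 0.03 = 0.013968
  S4: 0.1016 × 0.196 = 0.0199136
  S5: 0.3136 × 0.3925 = 0.123088
Total = 0.1815144.
P(S6 | underweight) = 0.0057288/0.1815144 ≈ 0.032
P(S1 | underweight) = 0.018816/0.1815144 ≈ 0.104
P(S3 | underweight) = 0.013968/0.1815144 ≈ 0.077
P(S4 | underweight) = 0.0199136/0.1815144 ≈ 0.110
P(S5 | underweight) = 0.123088/0.1815144 ≈ 0.678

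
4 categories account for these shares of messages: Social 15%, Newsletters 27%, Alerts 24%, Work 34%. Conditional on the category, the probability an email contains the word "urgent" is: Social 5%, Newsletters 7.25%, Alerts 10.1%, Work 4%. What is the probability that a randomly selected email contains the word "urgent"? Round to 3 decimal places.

0.065

Unnormalized posteriors (prior × likelihood):
  Social: 0.15 × 0.05 = 0.0075
  Newsletters: 0.27 × 0.0725 = 0.019575
  Alerts: 0.24 × 0.101 = 0.02424
  Work: 0.34 × 0.04 = 0.0136
P(urgent-flag) = 0.0075 + 0.019575 + 0.02424 + 0.0136 = 0.064915 → 0.065.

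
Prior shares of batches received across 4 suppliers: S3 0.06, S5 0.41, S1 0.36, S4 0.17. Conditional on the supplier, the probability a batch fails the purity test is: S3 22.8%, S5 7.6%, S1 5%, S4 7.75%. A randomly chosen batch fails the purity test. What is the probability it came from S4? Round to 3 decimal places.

0.173

Compute prior × likelihood for every hypothesis:
  S3: 0.06 × 0.228 = 0.01368
  S5: 0.41 × 0.076 = 0.03116
  S1: 0.36 × 0.05 = 0.018
  S4: 0.17 × 0.0775 = 0.013175
Total = 0.076015.
P(S4 | evidence) = 0.013175 / 0.076015 ≈ 0.173.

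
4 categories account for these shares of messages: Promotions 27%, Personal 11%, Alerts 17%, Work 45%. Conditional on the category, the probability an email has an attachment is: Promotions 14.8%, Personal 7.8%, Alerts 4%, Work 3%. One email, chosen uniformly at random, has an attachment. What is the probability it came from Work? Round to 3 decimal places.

By Bayes' rule, posterior ∝ prior × likelihood:
  Promotions: 0.27 × 0.148 = 0.03996
  Personal: 0.11 × 0.078 = 0.00858
  Alerts: 0.17 × 0.04 = 0.0068
  Work: 0.45 × 0.03 = 0.0135
Sum = 0.06884.
P(Work | evidence) = 0.0135 / 0.06884 ≈ 0.196.

0.196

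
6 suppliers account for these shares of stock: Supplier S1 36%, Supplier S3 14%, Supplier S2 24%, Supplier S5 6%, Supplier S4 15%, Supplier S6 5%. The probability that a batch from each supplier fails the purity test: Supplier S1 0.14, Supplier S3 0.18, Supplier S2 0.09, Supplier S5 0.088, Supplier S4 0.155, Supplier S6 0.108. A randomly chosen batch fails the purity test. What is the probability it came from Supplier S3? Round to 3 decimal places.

By Bayes' rule, posterior ∝ prior × likelihood:
  Supplier S1: 0.36 × 0.14 = 0.0504
  Supplier S3: 0.14 × 0.18 = 0.0252
  Supplier S2: 0.24 × 0.09 = 0.0216
  Supplier S5: 0.06 × 0.088 = 0.00528
  Supplier S4: 0.15 × 0.155 = 0.02325
  Supplier S6: 0.05 × 0.108 = 0.0054
Total = 0.13113.
P(Supplier S3 | evidence) = 0.0252 / 0.13113 ≈ 0.192.

0.192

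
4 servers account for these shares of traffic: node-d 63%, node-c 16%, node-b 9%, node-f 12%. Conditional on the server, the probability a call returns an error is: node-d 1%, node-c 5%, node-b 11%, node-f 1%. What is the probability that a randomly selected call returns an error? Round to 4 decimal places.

Compute prior × likelihood for every hypothesis:
  node-d: 0.63 × 0.01 = 0.0063
  node-c: 0.16 × 0.05 = 0.008
  node-b: 0.09 × 0.11 = 0.0099
  node-f: 0.12 × 0.01 = 0.0012
P(error) = 0.0063 + 0.008 + 0.0099 + 0.0012 = 0.0254 → 0.0254.

0.0254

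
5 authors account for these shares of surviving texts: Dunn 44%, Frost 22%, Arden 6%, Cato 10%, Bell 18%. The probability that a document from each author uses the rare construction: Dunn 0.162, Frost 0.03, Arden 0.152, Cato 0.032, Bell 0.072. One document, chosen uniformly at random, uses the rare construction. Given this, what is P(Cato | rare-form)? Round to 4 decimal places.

0.0310

Prior × likelihood for each hypothesis:
  Dunn: 0.44 × 0.162 = 0.07128
  Frost: 0.22 × 0.03 = 0.0066
  Arden: 0.06 × 0.152 = 0.00912
  Cato: 0.1 × 0.032 = 0.0032
  Bell: 0.18 × 0.072 = 0.01296
Sum = 0.10316.
P(Cato | evidence) = 0.0032 / 0.10316 ≈ 0.0310.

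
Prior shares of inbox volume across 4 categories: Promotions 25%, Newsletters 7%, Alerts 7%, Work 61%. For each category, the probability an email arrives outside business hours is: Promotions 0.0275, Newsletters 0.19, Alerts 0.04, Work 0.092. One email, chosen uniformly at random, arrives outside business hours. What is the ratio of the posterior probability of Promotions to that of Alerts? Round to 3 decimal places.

2.455

By Bayes' rule, posterior ∝ prior × likelihood:
  Promotions: 0.25 × 0.0275 = 0.006875
  Newsletters: 0.07 × 0.19 = 0.0133
  Alerts: 0.07 × 0.04 = 0.0028
  Work: 0.61 × 0.092 = 0.05612
Normalizing constant = 0.079095.
The ratio is 0.006875 / 0.0028 (the normalizer cancels) = 2.455.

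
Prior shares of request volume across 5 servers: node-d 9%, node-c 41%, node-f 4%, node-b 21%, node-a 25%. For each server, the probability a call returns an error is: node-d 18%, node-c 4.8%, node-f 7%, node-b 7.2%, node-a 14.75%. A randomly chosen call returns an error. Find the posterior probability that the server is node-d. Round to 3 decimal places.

Unnormalized posteriors (prior × likelihood):
  node-d: 0.09 × 0.18 = 0.0162
  node-c: 0.41 × 0.048 = 0.01968
  node-f: 0.04 × 0.07 = 0.0028
  node-b: 0.21 × 0.072 = 0.01512
  node-a: 0.25 × 0.1475 = 0.036875
Total = 0.090675.
P(node-d | evidence) = 0.0162 / 0.090675 ≈ 0.179.

0.179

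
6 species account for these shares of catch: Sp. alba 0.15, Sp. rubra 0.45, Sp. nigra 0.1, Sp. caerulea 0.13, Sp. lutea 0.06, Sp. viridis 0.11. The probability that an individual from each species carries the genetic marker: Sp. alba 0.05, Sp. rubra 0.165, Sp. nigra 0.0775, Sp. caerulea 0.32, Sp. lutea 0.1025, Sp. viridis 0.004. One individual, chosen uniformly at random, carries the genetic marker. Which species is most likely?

Prior × likelihood for each hypothesis:
  Sp. alba: 0.15 × 0.05 = 0.0075
  Sp. rubra: 0.45 × 0.165 = 0.07425
  Sp. nigra: 0.1 × 0.0775 = 0.00775
  Sp. caerulea: 0.13 × 0.32 = 0.0416
  Sp. lutea: 0.06 × 0.1025 = 0.00615
  Sp. viridis: 0.11 × 0.004 = 0.00044
Normalizing constant = 0.13769.
Largest term belongs to Sp. rubra, so Sp. rubra is most probable.

Sp. rubra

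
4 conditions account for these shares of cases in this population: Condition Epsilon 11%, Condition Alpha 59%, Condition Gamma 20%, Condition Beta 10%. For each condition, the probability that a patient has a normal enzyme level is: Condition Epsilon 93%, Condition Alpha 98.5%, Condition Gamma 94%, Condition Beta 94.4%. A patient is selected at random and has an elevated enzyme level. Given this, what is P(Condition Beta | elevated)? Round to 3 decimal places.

0.164

Taking complements, P(elevated | each) = Condition Epsilon 0.07, Condition Alpha 0.015, Condition Gamma 0.06, Condition Beta 0.056.
By Bayes' rule, posterior ∝ prior × likelihood:
  Condition Epsilon: 0.11 × 0.07 = 0.0077
  Condition Alpha: 0.59 × 0.015 = 0.00885
  Condition Gamma: 0.2 × 0.06 = 0.012
  Condition Beta: 0.1 × 0.056 = 0.0056
Normalizing constant = 0.03415.
P(Condition Beta | evidence) = 0.0056 / 0.03415 ≈ 0.164.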